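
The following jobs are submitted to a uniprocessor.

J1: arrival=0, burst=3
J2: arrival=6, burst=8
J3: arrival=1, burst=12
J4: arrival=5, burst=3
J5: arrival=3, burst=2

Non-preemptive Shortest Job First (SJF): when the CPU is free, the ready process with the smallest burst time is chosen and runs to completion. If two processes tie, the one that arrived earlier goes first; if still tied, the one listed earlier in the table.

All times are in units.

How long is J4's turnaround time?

Gantt: | J1 0-3 | J5 3-5 | J4 5-8 | J2 8-16 | J3 16-28 |
Completion: J1=3  J2=16  J3=28  J4=8  J5=5
Turnaround(J4) = completion − arrival = 8 − 5 = 3

3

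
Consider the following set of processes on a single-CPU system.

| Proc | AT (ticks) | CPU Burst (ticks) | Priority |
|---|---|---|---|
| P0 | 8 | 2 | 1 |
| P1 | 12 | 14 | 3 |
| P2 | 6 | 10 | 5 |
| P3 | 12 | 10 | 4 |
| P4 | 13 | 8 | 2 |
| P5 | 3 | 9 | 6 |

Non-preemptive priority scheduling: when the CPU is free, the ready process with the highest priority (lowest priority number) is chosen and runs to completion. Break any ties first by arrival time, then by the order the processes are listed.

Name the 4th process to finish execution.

P1

Gantt: | idle 0-3 | P5 3-12 | P0 12-14 | P4 14-22 | P1 22-36 | P3 36-46 | P2 46-56 |
Completion: P0=14  P1=36  P2=56  P3=46  P4=22  P5=12
Turnaround (C−A): P0=6  P1=24  P2=50  P3=34  P4=9  P5=9
Finish order: P5 → P0 → P4 → P1 → P3 → P2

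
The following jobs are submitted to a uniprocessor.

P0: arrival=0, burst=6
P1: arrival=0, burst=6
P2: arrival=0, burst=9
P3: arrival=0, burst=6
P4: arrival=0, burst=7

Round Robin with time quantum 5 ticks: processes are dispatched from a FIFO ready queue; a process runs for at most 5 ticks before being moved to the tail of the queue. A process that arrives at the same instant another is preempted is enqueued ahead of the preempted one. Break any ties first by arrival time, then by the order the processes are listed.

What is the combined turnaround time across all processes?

Timeline: | P0 0-5 | P1 5-10 | P2 10-15 | P3 15-20 | P4 20-25 | P0 25-26 | P1 26-27 | P2 27-31 | P3 31-32 | P4 32-34 |
Completion: P0=26  P1=27  P2=31  P3=32  P4=34
Turnaround (C−A): P0=26  P1=27  P2=31  P3=32  P4=34
Turnaround = completion − arrival: P0=26, P1=27, P2=31, P3=32, P4=34
Total turnaround = 26 + 27 + 31 + 32 + 34 = 150

150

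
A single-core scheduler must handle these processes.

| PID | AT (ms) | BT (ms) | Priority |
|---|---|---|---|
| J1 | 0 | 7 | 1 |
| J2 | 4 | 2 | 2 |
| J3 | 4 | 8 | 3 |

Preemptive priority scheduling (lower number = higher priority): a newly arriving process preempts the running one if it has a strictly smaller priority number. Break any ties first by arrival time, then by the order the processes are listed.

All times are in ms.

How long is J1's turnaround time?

7

Gantt: | J1 0-7 | J2 7-9 | J3 9-17 |
Completion: J1=7  J2=9  J3=17
Turnaround (C−A): J1=7  J2=5  J3=13
Turnaround(J1) = completion − arrival = 7 − 0 = 7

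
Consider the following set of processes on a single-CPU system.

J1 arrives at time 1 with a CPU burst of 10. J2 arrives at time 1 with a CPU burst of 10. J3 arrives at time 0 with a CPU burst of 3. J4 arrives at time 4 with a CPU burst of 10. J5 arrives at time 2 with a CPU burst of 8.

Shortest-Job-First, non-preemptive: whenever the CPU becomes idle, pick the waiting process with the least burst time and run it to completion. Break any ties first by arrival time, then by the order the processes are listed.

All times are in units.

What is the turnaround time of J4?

37

Gantt: | J3 0-3 | J5 3-11 | J1 11-21 | J2 21-31 | J4 31-41 |
Completion: J1=21  J2=31  J3=3  J4=41  J5=11
Turnaround (C−A): J1=20  J2=30  J3=3  J4=37  J5=9
Turnaround(J4) = completion − arrival = 41 − 4 = 37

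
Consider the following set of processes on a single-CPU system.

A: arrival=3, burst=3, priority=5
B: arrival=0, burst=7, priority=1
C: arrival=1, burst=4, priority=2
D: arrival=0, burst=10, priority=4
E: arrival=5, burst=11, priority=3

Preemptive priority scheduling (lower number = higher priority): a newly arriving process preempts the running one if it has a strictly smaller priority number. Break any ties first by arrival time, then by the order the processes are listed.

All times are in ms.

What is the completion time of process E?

22

Timeline: | B 0-7 | C 7-11 | E 11-22 | D 22-32 | A 32-35 |
Completion: A=35  B=7  C=11  D=32  E=22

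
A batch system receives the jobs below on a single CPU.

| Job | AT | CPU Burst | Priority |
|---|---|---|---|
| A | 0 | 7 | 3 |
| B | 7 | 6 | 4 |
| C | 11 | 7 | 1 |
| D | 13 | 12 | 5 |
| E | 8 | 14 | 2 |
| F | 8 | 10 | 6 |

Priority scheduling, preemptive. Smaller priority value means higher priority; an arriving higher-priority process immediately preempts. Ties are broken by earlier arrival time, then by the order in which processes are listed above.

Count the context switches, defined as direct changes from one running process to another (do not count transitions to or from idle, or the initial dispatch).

Gantt: | A 0-7 | B 7-8 | E 8-11 | C 11-18 | E 18-29 | B 29-34 | D 34-46 | F 46-56 |
Completion: A=7  B=34  C=18  D=46  E=29  F=56
Turnaround (C−A): A=7  B=27  C=7  D=33  E=21  F=48

7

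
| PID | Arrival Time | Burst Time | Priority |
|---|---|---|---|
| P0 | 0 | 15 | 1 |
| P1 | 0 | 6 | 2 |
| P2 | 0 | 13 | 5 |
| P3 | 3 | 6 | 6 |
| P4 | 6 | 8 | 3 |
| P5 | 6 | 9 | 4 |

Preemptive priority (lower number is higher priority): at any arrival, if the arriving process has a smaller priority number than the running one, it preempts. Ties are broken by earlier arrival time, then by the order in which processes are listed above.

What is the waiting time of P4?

15

Timeline: | P0 0-15 | P1 15-21 | P4 21-29 | P5 29-38 | P2 38-51 | P3 51-57 |
Completion: P0=15  P1=21  P2=51  P3=57  P4=29  P5=38
Turnaround (C−A): P0=15  P1=21  P2=51  P3=54  P4=23  P5=32
Waiting(P4) = turnaround − burst = 23 − 8 = 15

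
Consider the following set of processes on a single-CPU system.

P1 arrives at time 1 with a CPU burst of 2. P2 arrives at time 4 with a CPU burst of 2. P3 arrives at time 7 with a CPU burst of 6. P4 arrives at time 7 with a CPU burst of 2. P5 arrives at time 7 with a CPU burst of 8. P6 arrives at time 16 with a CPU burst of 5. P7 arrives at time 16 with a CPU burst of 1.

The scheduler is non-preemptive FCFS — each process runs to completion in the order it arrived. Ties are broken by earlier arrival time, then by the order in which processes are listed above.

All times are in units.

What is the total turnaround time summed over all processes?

59

Timeline: | idle 0-1 | P1 1-3 | idle 3-4 | P2 4-6 | idle 6-7 | P3 7-13 | P4 13-15 | P5 15-23 | P6 23-28 | P7 28-29 |
Completion: P1=3  P2=6  P3=13  P4=15  P5=23  P6=28  P7=29
Turnaround = completion − arrival: P1=2, P2=2, P3=6, P4=8, P5=16, P6=12, P7=13
Total turnaround = 2 + 2 + 6 + 8 + 16 + 12 + 13 = 59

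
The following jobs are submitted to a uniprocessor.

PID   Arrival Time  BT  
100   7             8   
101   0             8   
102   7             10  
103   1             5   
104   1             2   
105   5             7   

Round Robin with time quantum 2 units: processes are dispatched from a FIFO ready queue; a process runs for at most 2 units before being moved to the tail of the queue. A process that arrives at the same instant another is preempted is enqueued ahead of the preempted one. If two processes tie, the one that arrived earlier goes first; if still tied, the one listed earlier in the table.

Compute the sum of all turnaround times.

Timeline: | 101 0-2 | 103 2-4 | 104 4-6 | 101 6-8 | 103 8-10 | 105 10-12 | 100 12-14 | 102 14-16 | 101 16-18 | 103 18-19 | 105 19-21 | 100 21-23 | 102 23-25 | 101 25-27 | 105 27-29 | 100 29-31 | 102 31-33 | 105 33-34 | 100 34-36 | 102 36-40 |
Completion: 100=36  101=27  102=40  103=19  104=6  105=34
Turnaround (C−A): 100=29  101=27  102=33  103=18  104=5  105=29
Turnaround = completion − arrival: 100=29, 101=27, 102=33, 103=18, 104=5, 105=29
Total turnaround = 29 + 27 + 33 + 18 + 5 + 29 = 141

141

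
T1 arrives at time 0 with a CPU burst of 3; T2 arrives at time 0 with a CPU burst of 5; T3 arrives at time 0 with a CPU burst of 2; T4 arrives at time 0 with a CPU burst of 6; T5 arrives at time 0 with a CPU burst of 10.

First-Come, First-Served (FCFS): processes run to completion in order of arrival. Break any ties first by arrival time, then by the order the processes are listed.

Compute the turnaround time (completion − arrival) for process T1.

Schedule: | T1 0-3 | T2 3-8 | T3 8-10 | T4 10-16 | T5 16-26 |
Completion: T1=3  T2=8  T3=10  T4=16  T5=26
Turnaround (C−A): T1=3  T2=8  T3=10  T4=16  T5=26
Turnaround(T1) = completion − arrival = 3 − 0 = 3

3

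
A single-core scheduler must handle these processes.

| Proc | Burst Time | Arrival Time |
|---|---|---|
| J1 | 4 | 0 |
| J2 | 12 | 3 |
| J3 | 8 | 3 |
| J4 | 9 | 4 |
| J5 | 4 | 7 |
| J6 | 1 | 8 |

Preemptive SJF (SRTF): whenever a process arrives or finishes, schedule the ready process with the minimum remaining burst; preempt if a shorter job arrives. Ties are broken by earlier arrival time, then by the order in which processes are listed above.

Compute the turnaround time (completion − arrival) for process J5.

Schedule: | J1 0-4 | J3 4-7 | J5 7-8 | J6 8-9 | J5 9-12 | J3 12-17 | J4 17-26 | J2 26-38 |
Completion: J1=4  J2=38  J3=17  J4=26  J5=12  J6=9
Turnaround (C−A): J1=4  J2=35  J3=14  J4=22  J5=5  J6=1
Turnaround(J5) = completion − arrival = 12 − 7 = 5

5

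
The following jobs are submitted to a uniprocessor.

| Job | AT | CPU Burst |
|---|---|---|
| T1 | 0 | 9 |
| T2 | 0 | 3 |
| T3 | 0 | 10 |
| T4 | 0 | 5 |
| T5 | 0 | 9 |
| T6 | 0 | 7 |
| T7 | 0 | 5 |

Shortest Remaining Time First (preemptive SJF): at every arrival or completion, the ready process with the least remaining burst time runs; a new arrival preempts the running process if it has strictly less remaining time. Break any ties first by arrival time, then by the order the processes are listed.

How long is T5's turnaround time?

38

Timeline: | T2 0-3 | T4 3-8 | T7 8-13 | T6 13-20 | T1 20-29 | T5 29-38 | T3 38-48 |
Completion: T1=29  T2=3  T3=48  T4=8  T5=38  T6=20  T7=13
Turnaround (C−A): T1=29  T2=3  T3=48  T4=8  T5=38  T6=20  T7=13
Turnaround(T5) = completion − arrival = 38 − 0 = 38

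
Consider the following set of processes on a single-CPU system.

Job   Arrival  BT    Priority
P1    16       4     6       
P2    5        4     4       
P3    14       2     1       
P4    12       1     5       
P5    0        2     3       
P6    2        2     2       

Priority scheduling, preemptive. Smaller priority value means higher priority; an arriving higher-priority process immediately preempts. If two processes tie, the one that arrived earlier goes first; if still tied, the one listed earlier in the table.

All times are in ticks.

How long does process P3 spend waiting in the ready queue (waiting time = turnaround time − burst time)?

0

Schedule: | P5 0-2 | P6 2-4 | idle 4-5 | P2 5-9 | idle 9-12 | P4 12-13 | idle 13-14 | P3 14-16 | P1 16-20 |
Completion: P1=20  P2=9  P3=16  P4=13  P5=2  P6=4
Waiting(P3) = turnaround − burst = 2 − 2 = 0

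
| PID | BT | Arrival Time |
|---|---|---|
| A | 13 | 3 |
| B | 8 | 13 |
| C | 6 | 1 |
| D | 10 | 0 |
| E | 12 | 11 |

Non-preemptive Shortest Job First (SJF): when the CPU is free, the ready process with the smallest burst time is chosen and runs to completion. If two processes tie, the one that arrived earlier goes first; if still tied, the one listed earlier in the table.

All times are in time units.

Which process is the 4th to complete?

E

Gantt: | D 0-10 | C 10-16 | B 16-24 | E 24-36 | A 36-49 |
Completion: A=49  B=24  C=16  D=10  E=36
Finish order: D → C → B → E → A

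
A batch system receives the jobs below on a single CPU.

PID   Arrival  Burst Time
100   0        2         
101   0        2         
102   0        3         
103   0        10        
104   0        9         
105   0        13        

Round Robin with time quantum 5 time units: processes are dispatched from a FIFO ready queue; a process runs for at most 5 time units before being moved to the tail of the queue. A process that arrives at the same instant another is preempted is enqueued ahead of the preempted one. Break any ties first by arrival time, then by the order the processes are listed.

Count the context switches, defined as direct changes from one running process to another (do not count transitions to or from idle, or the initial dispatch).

Timeline: | 100 0-2 | 101 2-4 | 102 4-7 | 103 7-12 | 104 12-17 | 105 17-22 | 103 22-27 | 104 27-31 | 105 31-39 |
Completion: 100=2  101=4  102=7  103=27  104=31  105=39
Turnaround (C−A): 100=2  101=4  102=7  103=27  104=31  105=39

8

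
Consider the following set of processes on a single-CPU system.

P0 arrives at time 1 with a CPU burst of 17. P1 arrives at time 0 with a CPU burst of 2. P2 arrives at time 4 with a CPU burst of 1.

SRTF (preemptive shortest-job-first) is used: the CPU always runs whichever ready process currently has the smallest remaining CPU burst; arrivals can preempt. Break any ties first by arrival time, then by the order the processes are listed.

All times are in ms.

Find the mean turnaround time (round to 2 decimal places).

7.33

Schedule: | P1 0-2 | P0 2-4 | P2 4-5 | P0 5-20 |
Completion: P0=20  P1=2  P2=5
Turnaround (C−A): P0=19  P1=2  P2=1
Turnaround times: P0=19, P1=2, P2=1
Average turnaround = (19+2+1) / 3 = 22/3 = 7.33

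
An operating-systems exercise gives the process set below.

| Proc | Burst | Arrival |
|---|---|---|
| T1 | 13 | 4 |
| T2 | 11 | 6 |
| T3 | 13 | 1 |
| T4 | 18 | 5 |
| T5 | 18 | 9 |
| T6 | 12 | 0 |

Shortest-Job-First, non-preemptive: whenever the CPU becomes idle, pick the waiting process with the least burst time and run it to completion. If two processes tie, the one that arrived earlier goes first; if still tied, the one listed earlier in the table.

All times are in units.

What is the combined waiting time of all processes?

Timeline: | T6 0-12 | T2 12-23 | T3 23-36 | T1 36-49 | T4 49-67 | T5 67-85 |
Completion: T1=49  T2=23  T3=36  T4=67  T5=85  T6=12
Waiting = turnaround − burst: T1=32, T2=6, T3=22, T4=44, T5=58, T6=0
Total waiting = 32 + 6 + 22 + 44 + 58 + 0 = 162

162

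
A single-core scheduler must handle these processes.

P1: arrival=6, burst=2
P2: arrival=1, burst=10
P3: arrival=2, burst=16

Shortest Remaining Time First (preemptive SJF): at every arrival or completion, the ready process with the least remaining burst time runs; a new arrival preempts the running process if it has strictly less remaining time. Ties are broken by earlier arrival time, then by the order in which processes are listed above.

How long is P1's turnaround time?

2

Gantt: | idle 0-1 | P2 1-6 | P1 6-8 | P2 8-13 | P3 13-29 |
Completion: P1=8  P2=13  P3=29
Turnaround (C−A): P1=2  P2=12  P3=27
Turnaround(P1) = completion − arrival = 8 − 6 = 2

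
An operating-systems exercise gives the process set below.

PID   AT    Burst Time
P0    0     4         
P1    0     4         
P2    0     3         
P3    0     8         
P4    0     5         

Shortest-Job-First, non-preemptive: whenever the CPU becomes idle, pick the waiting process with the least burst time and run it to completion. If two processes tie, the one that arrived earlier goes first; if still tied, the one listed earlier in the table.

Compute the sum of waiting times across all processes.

Gantt: | P2 0-3 | P0 3-7 | P1 7-11 | P4 11-16 | P3 16-24 |
Completion: P0=7  P1=11  P2=3  P3=24  P4=16
Turnaround (C−A): P0=7  P1=11  P2=3  P3=24  P4=16
Waiting = turnaround − burst: P0=3, P1=7, P2=0, P3=16, P4=11
Total waiting = 3 + 7 + 0 + 16 + 11 = 37

37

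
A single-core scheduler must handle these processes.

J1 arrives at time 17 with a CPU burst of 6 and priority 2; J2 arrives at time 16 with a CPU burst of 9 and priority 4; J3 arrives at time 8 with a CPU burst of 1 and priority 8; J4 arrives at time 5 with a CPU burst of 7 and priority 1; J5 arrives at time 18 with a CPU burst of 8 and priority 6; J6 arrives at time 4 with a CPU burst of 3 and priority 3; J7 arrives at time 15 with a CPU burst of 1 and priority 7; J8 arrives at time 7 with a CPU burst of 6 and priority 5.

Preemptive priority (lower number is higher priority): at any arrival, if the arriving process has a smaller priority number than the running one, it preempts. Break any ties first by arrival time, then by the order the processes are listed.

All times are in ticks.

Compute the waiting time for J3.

36

Gantt: | idle 0-4 | J6 4-5 | J4 5-12 | J6 12-14 | J8 14-16 | J2 16-17 | J1 17-23 | J2 23-31 | J8 31-35 | J5 35-43 | J7 43-44 | J3 44-45 |
Completion: J1=23  J2=31  J3=45  J4=12  J5=43  J6=14  J7=44  J8=35
Waiting(J3) = turnaround − burst = 37 − 1 = 36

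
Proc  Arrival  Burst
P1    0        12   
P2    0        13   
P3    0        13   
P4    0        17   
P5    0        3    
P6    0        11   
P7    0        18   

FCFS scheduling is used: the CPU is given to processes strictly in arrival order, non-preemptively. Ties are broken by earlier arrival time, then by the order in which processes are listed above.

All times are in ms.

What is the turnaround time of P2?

25

Timeline: | P1 0-12 | P2 12-25 | P3 25-38 | P4 38-55 | P5 55-58 | P6 58-69 | P7 69-87 |
Completion: P1=12  P2=25  P3=38  P4=55  P5=58  P6=69  P7=87
Turnaround(P2) = completion − arrival = 25 − 0 = 25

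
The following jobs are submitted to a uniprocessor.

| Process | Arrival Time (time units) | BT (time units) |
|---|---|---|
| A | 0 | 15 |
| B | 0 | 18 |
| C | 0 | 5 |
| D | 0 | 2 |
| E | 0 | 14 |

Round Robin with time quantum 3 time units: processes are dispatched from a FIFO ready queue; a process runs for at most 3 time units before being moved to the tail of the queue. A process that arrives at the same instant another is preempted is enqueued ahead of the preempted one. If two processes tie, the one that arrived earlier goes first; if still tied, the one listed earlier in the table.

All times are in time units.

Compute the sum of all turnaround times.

Gantt: | A 0-3 | B 3-6 | C 6-9 | D 9-11 | E 11-14 | A 14-17 | B 17-20 | C 20-22 | E 22-25 | A 25-28 | B 28-31 | E 31-34 | A 34-37 | B 37-40 | E 40-43 | A 43-46 | B 46-49 | E 49-51 | B 51-54 |
Completion: A=46  B=54  C=22  D=11  E=51
Turnaround = completion − arrival: A=46, B=54, C=22, D=11, E=51
Total turnaround = 46 + 54 + 22 + 11 + 51 = 184

184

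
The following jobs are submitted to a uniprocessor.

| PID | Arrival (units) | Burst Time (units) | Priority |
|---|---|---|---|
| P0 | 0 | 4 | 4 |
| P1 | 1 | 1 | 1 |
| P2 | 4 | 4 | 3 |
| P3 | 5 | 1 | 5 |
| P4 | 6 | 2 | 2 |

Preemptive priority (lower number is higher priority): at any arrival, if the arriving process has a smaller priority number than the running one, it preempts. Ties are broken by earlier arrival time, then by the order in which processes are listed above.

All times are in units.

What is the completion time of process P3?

12

Gantt: | P0 0-1 | P1 1-2 | P0 2-4 | P2 4-6 | P4 6-8 | P2 8-10 | P0 10-11 | P3 11-12 |
Completion: P0=11  P1=2  P2=10  P3=12  P4=8
Turnaround (C−A): P0=11  P1=1  P2=6  P3=7  P4=2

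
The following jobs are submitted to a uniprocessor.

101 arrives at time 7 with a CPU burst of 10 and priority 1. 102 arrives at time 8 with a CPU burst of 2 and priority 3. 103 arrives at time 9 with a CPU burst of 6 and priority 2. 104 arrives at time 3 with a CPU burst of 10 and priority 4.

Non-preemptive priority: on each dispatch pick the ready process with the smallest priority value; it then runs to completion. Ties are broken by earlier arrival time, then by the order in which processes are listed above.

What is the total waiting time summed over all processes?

Schedule: | idle 0-3 | 104 3-13 | 101 13-23 | 103 23-29 | 102 29-31 |
Completion: 101=23  102=31  103=29  104=13
Waiting = turnaround − burst: 101=6, 102=21, 103=14, 104=0
Total waiting = 6 + 21 + 14 + 0 = 41

41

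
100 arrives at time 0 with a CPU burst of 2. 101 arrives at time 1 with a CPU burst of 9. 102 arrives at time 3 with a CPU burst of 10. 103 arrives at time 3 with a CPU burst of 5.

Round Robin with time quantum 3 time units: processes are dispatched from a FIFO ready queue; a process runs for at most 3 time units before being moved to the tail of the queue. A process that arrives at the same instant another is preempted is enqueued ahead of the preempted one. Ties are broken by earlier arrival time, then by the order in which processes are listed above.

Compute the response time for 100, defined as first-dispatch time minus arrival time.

Schedule: | 100 0-2 | 101 2-5 | 102 5-8 | 103 8-11 | 101 11-14 | 102 14-17 | 103 17-19 | 101 19-22 | 102 22-26 |
Completion: 100=2  101=22  102=26  103=19
Turnaround (C−A): 100=2  101=21  102=23  103=16
Response(100) = first start − arrival = 0 − 0 = 0

0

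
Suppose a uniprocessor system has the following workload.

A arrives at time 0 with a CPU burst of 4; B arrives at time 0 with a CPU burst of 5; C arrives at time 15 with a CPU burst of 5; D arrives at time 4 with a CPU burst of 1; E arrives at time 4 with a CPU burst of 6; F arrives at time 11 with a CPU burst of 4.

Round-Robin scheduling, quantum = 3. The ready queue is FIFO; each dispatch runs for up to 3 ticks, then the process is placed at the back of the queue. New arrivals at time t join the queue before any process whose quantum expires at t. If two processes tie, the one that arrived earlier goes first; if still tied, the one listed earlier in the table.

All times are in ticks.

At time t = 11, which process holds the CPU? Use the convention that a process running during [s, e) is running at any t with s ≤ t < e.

B

Timeline: | A 0-3 | B 3-6 | A 6-7 | D 7-8 | E 8-11 | B 11-13 | F 13-16 | E 16-19 | C 19-22 | F 22-23 | C 23-25 |
Completion: A=7  B=13  C=25  D=8  E=19  F=23
Turnaround (C−A): A=7  B=13  C=10  D=4  E=15  F=12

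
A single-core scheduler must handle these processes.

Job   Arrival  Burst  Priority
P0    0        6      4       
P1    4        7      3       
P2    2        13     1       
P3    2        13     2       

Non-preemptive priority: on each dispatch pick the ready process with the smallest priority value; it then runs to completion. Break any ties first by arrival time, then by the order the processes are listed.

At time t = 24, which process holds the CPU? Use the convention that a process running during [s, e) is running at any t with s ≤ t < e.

P3

Gantt: | P0 0-6 | P2 6-19 | P3 19-32 | P1 32-39 |
Completion: P0=6  P1=39  P2=19  P3=32
Turnaround (C−A): P0=6  P1=35  P2=17  P3=30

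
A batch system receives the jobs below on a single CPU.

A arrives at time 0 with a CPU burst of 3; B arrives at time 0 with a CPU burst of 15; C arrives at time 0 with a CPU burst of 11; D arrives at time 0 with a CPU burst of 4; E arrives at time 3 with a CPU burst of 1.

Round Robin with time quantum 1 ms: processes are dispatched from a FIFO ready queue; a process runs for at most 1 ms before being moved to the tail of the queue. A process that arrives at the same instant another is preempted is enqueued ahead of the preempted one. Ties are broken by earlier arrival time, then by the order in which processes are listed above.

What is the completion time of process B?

Schedule: | A 0-1 | B 1-2 | C 2-3 | D 3-4 | A 4-5 | B 5-6 | E 6-7 | C 7-8 | D 8-9 | A 9-10 | B 10-11 | C 11-12 | D 12-13 | B 13-14 | C 14-15 | D 15-16 | B 16-17 | C 17-18 | B 18-19 | C 19-20 | B 20-21 | C 21-22 | B 22-23 | C 23-24 | B 24-25 | C 25-26 | B 26-27 | C 27-28 | B 28-29 | C 29-30 | B 30-34 |
Completion: A=10  B=34  C=30  D=16  E=7
Turnaround (C−A): A=10  B=34  C=30  D=16  E=4

34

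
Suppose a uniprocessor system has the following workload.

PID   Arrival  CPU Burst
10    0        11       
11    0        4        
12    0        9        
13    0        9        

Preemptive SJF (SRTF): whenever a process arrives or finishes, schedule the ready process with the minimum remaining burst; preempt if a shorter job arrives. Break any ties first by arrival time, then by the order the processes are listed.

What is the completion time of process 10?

Schedule: | 11 0-4 | 12 4-13 | 13 13-22 | 10 22-33 |
Completion: 10=33  11=4  12=13  13=22
Turnaround (C−A): 10=33  11=4  12=13  13=22

33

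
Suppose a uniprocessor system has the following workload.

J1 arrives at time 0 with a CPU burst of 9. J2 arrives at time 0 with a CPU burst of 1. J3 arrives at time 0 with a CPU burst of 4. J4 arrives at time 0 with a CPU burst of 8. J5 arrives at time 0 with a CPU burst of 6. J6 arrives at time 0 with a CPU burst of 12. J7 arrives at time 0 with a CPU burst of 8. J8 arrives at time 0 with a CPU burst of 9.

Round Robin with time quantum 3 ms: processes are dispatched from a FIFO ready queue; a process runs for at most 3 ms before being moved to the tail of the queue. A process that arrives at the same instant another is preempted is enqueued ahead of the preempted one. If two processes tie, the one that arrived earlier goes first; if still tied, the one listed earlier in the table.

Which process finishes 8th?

J6

Schedule: | J1 0-3 | J2 3-4 | J3 4-7 | J4 7-10 | J5 10-13 | J6 13-16 | J7 16-19 | J8 19-22 | J1 22-25 | J3 25-26 | J4 26-29 | J5 29-32 | J6 32-35 | J7 35-38 | J8 38-41 | J1 41-44 | J4 44-46 | J6 46-49 | J7 49-51 | J8 51-54 | J6 54-57 |
Completion: J1=44  J2=4  J3=26  J4=46  J5=32  J6=57  J7=51  J8=54
Turnaround (C−A): J1=44  J2=4  J3=26  J4=46  J5=32  J6=57  J7=51  J8=54
Finish order: J2 → J3 → J5 → J1 → J4 → J7 → J8 → J6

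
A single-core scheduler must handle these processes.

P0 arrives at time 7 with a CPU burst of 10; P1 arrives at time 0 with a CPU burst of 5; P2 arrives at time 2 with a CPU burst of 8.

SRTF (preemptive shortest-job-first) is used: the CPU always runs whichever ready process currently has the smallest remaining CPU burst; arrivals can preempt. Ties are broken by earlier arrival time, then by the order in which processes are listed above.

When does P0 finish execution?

Timeline: | P1 0-5 | P2 5-13 | P0 13-23 |
Completion: P0=23  P1=5  P2=13
Turnaround (C−A): P0=16  P1=5  P2=11

23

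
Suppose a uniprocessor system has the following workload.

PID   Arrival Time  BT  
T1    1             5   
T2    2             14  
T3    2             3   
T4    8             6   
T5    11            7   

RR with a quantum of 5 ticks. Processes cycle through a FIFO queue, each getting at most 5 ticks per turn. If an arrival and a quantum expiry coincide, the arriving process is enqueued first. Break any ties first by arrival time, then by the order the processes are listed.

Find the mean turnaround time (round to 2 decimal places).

18.80

Timeline: | idle 0-1 | T1 1-6 | T2 6-11 | T3 11-14 | T4 14-19 | T5 19-24 | T2 24-29 | T4 29-30 | T5 30-32 | T2 32-36 |
Completion: T1=6  T2=36  T3=14  T4=30  T5=32
Turnaround times: T1=5, T2=34, T3=12, T4=22, T5=21
Average turnaround = (5+34+12+22+21) / 5 = 94/5 = 18.80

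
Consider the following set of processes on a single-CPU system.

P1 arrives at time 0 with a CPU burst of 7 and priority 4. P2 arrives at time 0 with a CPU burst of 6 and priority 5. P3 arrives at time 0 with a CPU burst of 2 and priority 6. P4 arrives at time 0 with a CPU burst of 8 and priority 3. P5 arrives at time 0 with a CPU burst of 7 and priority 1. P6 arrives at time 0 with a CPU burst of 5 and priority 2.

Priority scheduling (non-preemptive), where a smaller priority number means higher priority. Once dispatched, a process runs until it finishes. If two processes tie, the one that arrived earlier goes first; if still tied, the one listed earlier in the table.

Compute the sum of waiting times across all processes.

99

Schedule: | P5 0-7 | P6 7-12 | P4 12-20 | P1 20-27 | P2 27-33 | P3 33-35 |
Completion: P1=27  P2=33  P3=35  P4=20  P5=7  P6=12
Turnaround (C−A): P1=27  P2=33  P3=35  P4=20  P5=7  P6=12
Waiting = turnaround − burst: P1=20, P2=27, P3=33, P4=12, P5=0, P6=7
Total waiting = 20 + 27 + 33 + 12 + 0 + 7 = 99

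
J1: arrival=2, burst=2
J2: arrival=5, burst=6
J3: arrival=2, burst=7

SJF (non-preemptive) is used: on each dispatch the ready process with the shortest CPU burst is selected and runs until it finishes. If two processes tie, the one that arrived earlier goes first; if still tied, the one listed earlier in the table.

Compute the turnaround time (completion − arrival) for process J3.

Schedule: | idle 0-2 | J1 2-4 | J3 4-11 | J2 11-17 |
Completion: J1=4  J2=17  J3=11
Turnaround(J3) = completion − arrival = 11 − 2 = 9

9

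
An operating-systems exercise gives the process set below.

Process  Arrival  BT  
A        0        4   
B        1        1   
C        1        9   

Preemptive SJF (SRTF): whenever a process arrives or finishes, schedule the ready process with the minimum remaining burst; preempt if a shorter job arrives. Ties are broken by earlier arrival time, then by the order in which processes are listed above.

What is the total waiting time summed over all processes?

Gantt: | A 0-1 | B 1-2 | A 2-5 | C 5-14 |
Completion: A=5  B=2  C=14
Turnaround (C−A): A=5  B=1  C=13
Waiting = turnaround − burst: A=1, B=0, C=4
Total waiting = 1 + 0 + 4 = 5

5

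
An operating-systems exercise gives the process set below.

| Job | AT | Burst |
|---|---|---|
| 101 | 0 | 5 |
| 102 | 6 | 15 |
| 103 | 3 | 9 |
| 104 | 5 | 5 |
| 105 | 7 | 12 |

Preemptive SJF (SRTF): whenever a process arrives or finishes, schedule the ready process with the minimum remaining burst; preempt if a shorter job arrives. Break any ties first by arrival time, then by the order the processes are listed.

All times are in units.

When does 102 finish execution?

46

Timeline: | 101 0-5 | 104 5-10 | 103 10-19 | 105 19-31 | 102 31-46 |
Completion: 101=5  102=46  103=19  104=10  105=31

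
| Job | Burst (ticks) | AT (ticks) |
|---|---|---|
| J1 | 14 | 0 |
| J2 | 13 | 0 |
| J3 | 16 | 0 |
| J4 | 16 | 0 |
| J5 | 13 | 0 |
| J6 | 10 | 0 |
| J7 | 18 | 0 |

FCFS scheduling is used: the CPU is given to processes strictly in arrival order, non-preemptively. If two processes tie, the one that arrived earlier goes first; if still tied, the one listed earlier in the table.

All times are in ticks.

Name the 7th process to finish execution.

J7

Schedule: | J1 0-14 | J2 14-27 | J3 27-43 | J4 43-59 | J5 59-72 | J6 72-82 | J7 82-100 |
Completion: J1=14  J2=27  J3=43  J4=59  J5=72  J6=82  J7=100
Finish order: J1 → J2 → J3 → J4 → J5 → J6 → J7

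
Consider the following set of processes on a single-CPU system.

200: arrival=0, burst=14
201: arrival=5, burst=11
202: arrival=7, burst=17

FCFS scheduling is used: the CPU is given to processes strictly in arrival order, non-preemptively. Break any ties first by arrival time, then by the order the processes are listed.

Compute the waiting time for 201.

Schedule: | 200 0-14 | 201 14-25 | 202 25-42 |
Completion: 200=14  201=25  202=42
Turnaround (C−A): 200=14  201=20  202=35
Waiting(201) = turnaround − burst = 20 − 11 = 9

9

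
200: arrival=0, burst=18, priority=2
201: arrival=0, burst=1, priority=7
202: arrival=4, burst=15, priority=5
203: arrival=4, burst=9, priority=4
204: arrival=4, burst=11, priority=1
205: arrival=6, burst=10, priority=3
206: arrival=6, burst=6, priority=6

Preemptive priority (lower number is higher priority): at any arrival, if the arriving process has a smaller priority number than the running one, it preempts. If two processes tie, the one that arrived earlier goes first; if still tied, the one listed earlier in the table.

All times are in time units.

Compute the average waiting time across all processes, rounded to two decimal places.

34.14

Gantt: | 200 0-4 | 204 4-15 | 200 15-29 | 205 29-39 | 203 39-48 | 202 48-63 | 206 63-69 | 201 69-70 |
Completion: 200=29  201=70  202=63  203=48  204=15  205=39  206=69
Waiting times: 200=11, 201=69, 202=44, 203=35, 204=0, 205=23, 206=57
Average waiting = (11+69+44+35+0+23+57) / 7 = 239/7 = 34.14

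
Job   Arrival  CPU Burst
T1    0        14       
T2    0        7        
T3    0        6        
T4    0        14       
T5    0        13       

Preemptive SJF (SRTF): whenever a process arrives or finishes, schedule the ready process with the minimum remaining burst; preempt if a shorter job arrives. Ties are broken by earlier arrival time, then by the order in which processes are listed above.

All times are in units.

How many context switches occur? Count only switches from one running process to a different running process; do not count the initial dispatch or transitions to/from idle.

Timeline: | T3 0-6 | T2 6-13 | T5 13-26 | T1 26-40 | T4 40-54 |
Completion: T1=40  T2=13  T3=6  T4=54  T5=26

4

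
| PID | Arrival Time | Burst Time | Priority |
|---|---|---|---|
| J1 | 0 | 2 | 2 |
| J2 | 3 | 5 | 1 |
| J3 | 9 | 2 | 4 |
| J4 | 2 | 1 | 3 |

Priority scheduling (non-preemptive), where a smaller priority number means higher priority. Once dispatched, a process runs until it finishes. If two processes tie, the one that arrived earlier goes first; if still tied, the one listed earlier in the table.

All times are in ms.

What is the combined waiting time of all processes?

0

Timeline: | J1 0-2 | J4 2-3 | J2 3-8 | idle 8-9 | J3 9-11 |
Completion: J1=2  J2=8  J3=11  J4=3
Turnaround (C−A): J1=2  J2=5  J3=2  J4=1
Waiting = turnaround − burst: J1=0, J2=0, J3=0, J4=0
Total waiting = 0 + 0 + 0 + 0 = 0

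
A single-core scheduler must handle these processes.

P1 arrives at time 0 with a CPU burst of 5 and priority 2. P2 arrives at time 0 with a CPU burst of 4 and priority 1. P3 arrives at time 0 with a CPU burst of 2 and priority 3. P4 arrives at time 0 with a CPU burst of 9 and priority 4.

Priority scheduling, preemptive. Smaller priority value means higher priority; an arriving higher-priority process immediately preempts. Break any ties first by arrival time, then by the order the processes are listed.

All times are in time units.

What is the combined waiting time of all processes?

24

Schedule: | P2 0-4 | P1 4-9 | P3 9-11 | P4 11-20 |
Completion: P1=9  P2=4  P3=11  P4=20
Waiting = turnaround − burst: P1=4, P2=0, P3=9, P4=11
Total waiting = 4 + 0 + 9 + 11 = 24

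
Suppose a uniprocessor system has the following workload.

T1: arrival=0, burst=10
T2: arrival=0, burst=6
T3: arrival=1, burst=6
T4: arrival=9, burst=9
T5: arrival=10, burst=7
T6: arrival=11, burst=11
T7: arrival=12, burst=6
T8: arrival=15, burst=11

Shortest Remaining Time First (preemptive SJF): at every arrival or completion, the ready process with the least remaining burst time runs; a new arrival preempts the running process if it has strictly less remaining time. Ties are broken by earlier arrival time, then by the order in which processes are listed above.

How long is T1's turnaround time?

44

Gantt: | T2 0-6 | T3 6-12 | T7 12-18 | T5 18-25 | T4 25-34 | T1 34-44 | T6 44-55 | T8 55-66 |
Completion: T1=44  T2=6  T3=12  T4=34  T5=25  T6=55  T7=18  T8=66
Turnaround (C−A): T1=44  T2=6  T3=11  T4=25  T5=15  T6=44  T7=6  T8=51
Turnaround(T1) = completion − arrival = 44 − 0 = 44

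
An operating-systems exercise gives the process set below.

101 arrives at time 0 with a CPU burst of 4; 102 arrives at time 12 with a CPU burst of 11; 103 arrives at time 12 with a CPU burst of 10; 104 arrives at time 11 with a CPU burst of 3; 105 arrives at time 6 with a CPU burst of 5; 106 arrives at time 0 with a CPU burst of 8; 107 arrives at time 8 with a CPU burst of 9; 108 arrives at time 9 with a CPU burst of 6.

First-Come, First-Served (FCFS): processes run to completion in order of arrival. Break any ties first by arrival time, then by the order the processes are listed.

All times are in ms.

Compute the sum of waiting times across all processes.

Gantt: | 101 0-4 | 106 4-12 | 105 12-17 | 107 17-26 | 108 26-32 | 104 32-35 | 102 35-46 | 103 46-56 |
Completion: 101=4  102=46  103=56  104=35  105=17  106=12  107=26  108=32
Turnaround (C−A): 101=4  102=34  103=44  104=24  105=11  106=12  107=18  108=23
Waiting = turnaround − burst: 101=0, 102=23, 103=34, 104=21, 105=6, 106=4, 107=9, 108=17
Total waiting = 0 + 23 + 34 + 21 + 6 + 4 + 9 + 17 = 114

114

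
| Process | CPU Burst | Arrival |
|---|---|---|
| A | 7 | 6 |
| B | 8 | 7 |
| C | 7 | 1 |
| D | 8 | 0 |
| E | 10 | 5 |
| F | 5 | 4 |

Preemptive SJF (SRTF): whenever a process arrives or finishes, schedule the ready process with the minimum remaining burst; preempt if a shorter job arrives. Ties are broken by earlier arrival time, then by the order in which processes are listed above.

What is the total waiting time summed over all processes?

80

Schedule: | D 0-8 | F 8-13 | C 13-20 | A 20-27 | B 27-35 | E 35-45 |
Completion: A=27  B=35  C=20  D=8  E=45  F=13
Turnaround (C−A): A=21  B=28  C=19  D=8  E=40  F=9
Waiting = turnaround − burst: A=14, B=20, C=12, D=0, E=30, F=4
Total waiting = 14 + 20 + 12 + 0 + 30 + 4 = 80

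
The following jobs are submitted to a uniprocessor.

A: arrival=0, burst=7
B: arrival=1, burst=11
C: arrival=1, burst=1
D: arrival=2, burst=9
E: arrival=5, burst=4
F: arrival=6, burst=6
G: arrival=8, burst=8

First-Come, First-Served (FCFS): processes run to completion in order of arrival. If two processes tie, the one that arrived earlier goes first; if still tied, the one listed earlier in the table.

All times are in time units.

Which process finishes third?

C

Schedule: | A 0-7 | B 7-18 | C 18-19 | D 19-28 | E 28-32 | F 32-38 | G 38-46 |
Completion: A=7  B=18  C=19  D=28  E=32  F=38  G=46
Turnaround (C−A): A=7  B=17  C=18  D=26  E=27  F=32  G=38
Finish order: A → B → C → D → E → F → G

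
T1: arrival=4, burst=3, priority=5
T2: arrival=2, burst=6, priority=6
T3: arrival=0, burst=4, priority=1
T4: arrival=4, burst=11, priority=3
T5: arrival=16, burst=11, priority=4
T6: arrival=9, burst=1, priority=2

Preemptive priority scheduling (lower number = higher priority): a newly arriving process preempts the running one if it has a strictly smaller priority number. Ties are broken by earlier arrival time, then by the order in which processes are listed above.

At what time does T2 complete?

Timeline: | T3 0-4 | T4 4-9 | T6 9-10 | T4 10-16 | T5 16-27 | T1 27-30 | T2 30-36 |
Completion: T1=30  T2=36  T3=4  T4=16  T5=27  T6=10
Turnaround (C−A): T1=26  T2=34  T3=4  T4=12  T5=11  T6=1

36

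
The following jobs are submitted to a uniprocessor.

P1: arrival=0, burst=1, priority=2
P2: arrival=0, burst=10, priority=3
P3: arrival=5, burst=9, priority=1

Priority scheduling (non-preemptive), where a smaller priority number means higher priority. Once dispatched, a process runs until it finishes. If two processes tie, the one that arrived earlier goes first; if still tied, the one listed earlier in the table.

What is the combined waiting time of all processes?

7

Schedule: | P1 0-1 | P2 1-11 | P3 11-20 |
Completion: P1=1  P2=11  P3=20
Turnaround (C−A): P1=1  P2=11  P3=15
Waiting = turnaround − burst: P1=0, P2=1, P3=6
Total waiting = 0 + 1 + 6 = 7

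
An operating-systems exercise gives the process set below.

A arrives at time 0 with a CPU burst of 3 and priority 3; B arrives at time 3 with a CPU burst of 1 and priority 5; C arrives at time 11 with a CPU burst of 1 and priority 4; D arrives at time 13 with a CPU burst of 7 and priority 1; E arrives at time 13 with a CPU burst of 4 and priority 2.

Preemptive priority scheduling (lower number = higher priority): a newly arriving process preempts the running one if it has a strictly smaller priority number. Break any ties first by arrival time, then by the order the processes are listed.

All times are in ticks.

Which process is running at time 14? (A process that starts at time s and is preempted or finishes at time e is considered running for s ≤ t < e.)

D

Schedule: | A 0-3 | B 3-4 | idle 4-11 | C 11-12 | idle 12-13 | D 13-20 | E 20-24 |
Completion: A=3  B=4  C=12  D=20  E=24
Turnaround (C−A): A=3  B=1  C=1  D=7  E=11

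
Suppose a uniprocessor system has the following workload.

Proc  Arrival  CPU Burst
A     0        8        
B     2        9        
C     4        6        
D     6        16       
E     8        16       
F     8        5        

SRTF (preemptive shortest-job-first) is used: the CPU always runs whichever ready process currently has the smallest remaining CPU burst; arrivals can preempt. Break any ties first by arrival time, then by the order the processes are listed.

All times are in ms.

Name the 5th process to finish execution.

Schedule: | A 0-8 | F 8-13 | C 13-19 | B 19-28 | D 28-44 | E 44-60 |
Completion: A=8  B=28  C=19  D=44  E=60  F=13
Finish order: A → F → C → B → D → E

D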